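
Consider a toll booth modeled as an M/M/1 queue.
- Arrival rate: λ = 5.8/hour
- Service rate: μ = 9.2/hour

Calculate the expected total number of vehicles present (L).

ρ = λ/μ = 5.8/9.2 = 0.6304
For M/M/1: L = λ/(μ-λ)
L = 5.8/(9.2-5.8) = 5.8/3.40
L = 1.7059 vehicles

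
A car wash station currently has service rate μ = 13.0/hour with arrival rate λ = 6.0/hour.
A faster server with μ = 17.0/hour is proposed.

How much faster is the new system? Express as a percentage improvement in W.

System 1: ρ₁ = 6.0/13.0 = 0.4615, W₁ = 1/(13.0-6.0) = 0.14286
System 2: ρ₂ = 6.0/17.0 = 0.3529, W₂ = 1/(17.0-6.0) = 0.090909
Improvement: (W₁-W₂)/W₁ = (0.14286-0.090909)/0.14286 = 36.36%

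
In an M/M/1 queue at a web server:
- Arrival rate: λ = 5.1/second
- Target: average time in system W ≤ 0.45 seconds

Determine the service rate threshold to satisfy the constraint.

For M/M/1: W = 1/(μ-λ)
Need W ≤ 0.45, so 1/(μ-λ) ≤ 0.45
μ - λ ≥ 1/0.45 = 2.2222
μ ≥ 5.1 + 2.2222 = 7.3222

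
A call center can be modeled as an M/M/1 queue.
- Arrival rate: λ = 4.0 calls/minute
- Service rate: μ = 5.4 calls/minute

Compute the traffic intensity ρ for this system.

Server utilization: ρ = λ/μ
ρ = 4.0/5.4 = 0.7407
The server is busy 74.07% of the time.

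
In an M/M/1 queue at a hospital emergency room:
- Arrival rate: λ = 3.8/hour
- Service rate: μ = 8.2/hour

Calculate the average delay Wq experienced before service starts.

First, compute utilization: ρ = λ/μ = 3.8/8.2 = 0.4634
For M/M/1: Wq = λ/(μ(μ-λ))
Wq = 3.8/(8.2 × (8.2-3.8))
Wq = 3.8/(8.2 × 4.40)
Wq = 0.1053 hours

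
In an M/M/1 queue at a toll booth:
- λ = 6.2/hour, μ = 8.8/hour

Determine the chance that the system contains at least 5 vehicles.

ρ = λ/μ = 6.2/8.8 = 0.70455
P(N ≥ n) = ρⁿ
P(N ≥ 5) = 0.70455^5
P(N ≥ 5) = 0.1736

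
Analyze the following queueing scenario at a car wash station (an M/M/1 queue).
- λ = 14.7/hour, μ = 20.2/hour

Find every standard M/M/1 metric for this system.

Step 1: ρ = λ/μ = 14.7/20.2 = 0.7277
Step 2: L = λ/(μ-λ) = 14.7/5.50 = 2.6727
Step 3: Lq = λ²/(μ(μ-λ)) = 216.09/(20.2×5.50) = 1.9450
Step 4: W = 1/(μ-λ) = 1/5.50 = 0.181818
Step 5: Wq = λ/(μ(μ-λ)) = 14.7/(20.2×5.50) = 0.1323
Step 6: P(0) = 1-ρ = 0.2723
Verify: L = λW = 14.7×0.181818 = 2.6727 ✔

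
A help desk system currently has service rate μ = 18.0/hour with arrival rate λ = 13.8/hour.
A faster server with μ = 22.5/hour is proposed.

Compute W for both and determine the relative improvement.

System 1: ρ₁ = 13.8/18.0 = 0.7667, W₁ = 1/(18.0-13.8) = 0.238095
System 2: ρ₂ = 13.8/22.5 = 0.6133, W₂ = 1/(22.5-13.8) = 0.114943
Improvement: (W₁-W₂)/W₁ = (0.238095-0.114943)/0.238095 = 51.72%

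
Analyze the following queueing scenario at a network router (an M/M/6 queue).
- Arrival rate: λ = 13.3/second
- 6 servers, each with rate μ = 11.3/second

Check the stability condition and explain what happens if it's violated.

Stability requires ρ = λ/(cμ) < 1
ρ = 13.3/(6 × 11.3) = 13.3/67.80 = 0.1962
Since 0.1962 < 1, the system is STABLE.
The servers are busy 19.62% of the time.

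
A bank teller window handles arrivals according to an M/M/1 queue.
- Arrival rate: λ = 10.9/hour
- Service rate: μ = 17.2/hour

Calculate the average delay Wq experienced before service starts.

First, compute utilization: ρ = λ/μ = 10.9/17.2 = 0.6337
For M/M/1: Wq = λ/(μ(μ-λ))
Wq = 10.9/(17.2 × (17.2-10.9))
Wq = 10.9/(17.2 × 6.30)
Wq = 0.1006 hours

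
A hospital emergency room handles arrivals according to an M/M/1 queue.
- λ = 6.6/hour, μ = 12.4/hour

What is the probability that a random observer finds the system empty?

ρ = λ/μ = 6.6/12.4 = 0.5323
P(0) = 1 - ρ = 1 - 0.5323 = 0.4677
The server is idle 46.77% of the time.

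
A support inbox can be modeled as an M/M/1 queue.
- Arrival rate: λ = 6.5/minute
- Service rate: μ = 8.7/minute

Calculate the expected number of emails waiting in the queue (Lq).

ρ = λ/μ = 6.5/8.7 = 0.7471
For M/M/1: Lq = λ²/(μ(μ-λ))
Lq = 42.25/(8.7 × 2.20)
Lq = 2.2074 emails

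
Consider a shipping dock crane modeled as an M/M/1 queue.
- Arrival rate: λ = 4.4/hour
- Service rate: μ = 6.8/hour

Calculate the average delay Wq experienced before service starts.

First, compute utilization: ρ = λ/μ = 4.4/6.8 = 0.6471
For M/M/1: Wq = λ/(μ(μ-λ))
Wq = 4.4/(6.8 × (6.8-4.4))
Wq = 4.4/(6.8 × 2.40)
Wq = 0.2696 hours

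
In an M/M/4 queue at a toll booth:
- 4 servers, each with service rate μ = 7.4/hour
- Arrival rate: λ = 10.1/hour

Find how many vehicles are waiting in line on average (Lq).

Traffic intensity: ρ = λ/(cμ) = 10.1/(4×7.4) = 0.3412
Since ρ = 0.3412 < 1, system is stable.
Offered load a = λ/μ = cρ = 10.1/7.4 = 1.3649
P₀ = [ Σₙ₌₀^3 aⁿ/n! + a^4/(4!(1-ρ)) ]⁻¹
Σ = a^0/0! + a^1/1! + a^2/2! + a^3/3! = 1.0000 + 1.3649 + 0.9314 + 0.4238 = 3.7201
a^4/(4!(1-ρ)) = 3.4702/(24 × 0.6588) = 0.2195
P₀ = 1/(3.7201 + 0.2195) = 0.2538
Lq = P₀·a^4·ρ / (4!(1-ρ)²) = 0.25384 × 3.4702 × 0.34122 / (24 × 0.43400) = 0.02886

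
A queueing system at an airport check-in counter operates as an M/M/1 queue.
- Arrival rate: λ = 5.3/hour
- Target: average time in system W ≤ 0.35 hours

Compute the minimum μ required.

For M/M/1: W = 1/(μ-λ)
Need W ≤ 0.35, so 1/(μ-λ) ≤ 0.35
μ - λ ≥ 1/0.35 = 2.8571
μ ≥ 5.3 + 2.8571 = 8.1571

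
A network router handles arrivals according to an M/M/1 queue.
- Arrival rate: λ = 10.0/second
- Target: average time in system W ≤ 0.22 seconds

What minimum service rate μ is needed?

For M/M/1: W = 1/(μ-λ)
Need W ≤ 0.22, so 1/(μ-λ) ≤ 0.22
μ - λ ≥ 1/0.22 = 4.5455
μ ≥ 10.0 + 4.5455 = 14.5455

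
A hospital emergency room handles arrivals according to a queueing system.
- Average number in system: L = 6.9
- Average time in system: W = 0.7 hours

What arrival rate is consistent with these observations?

Little's Law: L = λW, so λ = L/W
λ = 6.9/0.7 = 9.8571 patients/hour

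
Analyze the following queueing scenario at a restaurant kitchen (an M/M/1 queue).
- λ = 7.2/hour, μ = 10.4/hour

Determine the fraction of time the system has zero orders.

ρ = λ/μ = 7.2/10.4 = 0.6923
P(0) = 1 - ρ = 1 - 0.6923 = 0.3077
The server is idle 30.77% of the time.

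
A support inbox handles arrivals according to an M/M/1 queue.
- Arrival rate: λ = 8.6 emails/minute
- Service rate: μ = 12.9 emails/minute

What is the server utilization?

Server utilization: ρ = λ/μ
ρ = 8.6/12.9 = 0.6667
The server is busy 66.67% of the time.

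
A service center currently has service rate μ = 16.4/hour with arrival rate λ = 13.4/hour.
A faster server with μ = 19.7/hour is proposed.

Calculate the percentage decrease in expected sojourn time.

System 1: ρ₁ = 13.4/16.4 = 0.8171, W₁ = 1/(16.4-13.4) = 0.33333
System 2: ρ₂ = 13.4/19.7 = 0.6802, W₂ = 1/(19.7-13.4) = 0.15873
Improvement: (W₁-W₂)/W₁ = (0.33333-0.15873)/0.33333 = 52.38%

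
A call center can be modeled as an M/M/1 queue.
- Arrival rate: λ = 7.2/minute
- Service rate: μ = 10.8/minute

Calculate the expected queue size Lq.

ρ = λ/μ = 7.2/10.8 = 0.6667
For M/M/1: Lq = λ²/(μ(μ-λ))
Lq = 51.84/(10.8 × 3.60)
Lq = 1.3333 calls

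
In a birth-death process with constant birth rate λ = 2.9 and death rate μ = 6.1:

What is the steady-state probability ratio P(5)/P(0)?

For constant rates: P(n)/P(0) = (λ/μ)^n
P(5)/P(0) = (2.9/6.1)^5 = 0.47541^5 = 0.02429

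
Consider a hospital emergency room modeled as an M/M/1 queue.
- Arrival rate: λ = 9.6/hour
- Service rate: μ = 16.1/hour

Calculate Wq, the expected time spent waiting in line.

First, compute utilization: ρ = λ/μ = 9.6/16.1 = 0.5963
For M/M/1: Wq = λ/(μ(μ-λ))
Wq = 9.6/(16.1 × (16.1-9.6))
Wq = 9.6/(16.1 × 6.50)
Wq = 0.09173 hours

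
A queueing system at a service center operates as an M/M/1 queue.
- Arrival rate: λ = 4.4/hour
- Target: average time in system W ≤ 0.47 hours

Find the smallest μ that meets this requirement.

For M/M/1: W = 1/(μ-λ)
Need W ≤ 0.47, so 1/(μ-λ) ≤ 0.47
μ - λ ≥ 1/0.47 = 2.1277
μ ≥ 4.4 + 2.1277 = 6.5277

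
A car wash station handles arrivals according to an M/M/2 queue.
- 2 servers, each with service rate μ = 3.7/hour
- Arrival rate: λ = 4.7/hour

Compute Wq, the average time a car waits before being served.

Traffic intensity: ρ = λ/(cμ) = 4.7/(2×3.7) = 0.6351
Since ρ = 0.6351 < 1, system is stable.
Offered load a = λ/μ = cρ = 4.7/3.7 = 1.2703
P₀ = [ Σₙ₌₀^1 aⁿ/n! + a^2/(2!(1-ρ)) ]⁻¹
Σ = a^0/0! + a^1/1! = 1.0000 + 1.2703 = 2.2703
a^2/(2!(1-ρ)) = 1.61359/(2 × 0.364865) = 2.2112
P₀ = 1/(2.2703 + 2.2112) = 0.2231
Lq = P₀·a^2·ρ / (2!(1-ρ)²) = 0.2231 × 1.6136 × 0.6351 / (2 × 0.1331) = 0.8589
Wq = Lq/λ = 0.8589/4.7 = 0.1827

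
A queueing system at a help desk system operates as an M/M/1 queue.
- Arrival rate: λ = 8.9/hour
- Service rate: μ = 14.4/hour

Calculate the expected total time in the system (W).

First, compute utilization: ρ = λ/μ = 8.9/14.4 = 0.6181
For M/M/1: W = 1/(μ-λ)
W = 1/(14.4-8.9) = 1/5.50
W = 0.1818 hours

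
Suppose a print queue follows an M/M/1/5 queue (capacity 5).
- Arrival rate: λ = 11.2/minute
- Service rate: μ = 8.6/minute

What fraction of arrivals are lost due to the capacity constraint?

ρ = λ/μ = 11.2/8.6 = 1.30233
P₀ = (1-ρ)/(1-ρ^(K+1)) = (1-1.30233)/(1-1.30233^6) = -0.30233/-3.8789 = 0.07794
P_K = P₀×ρ^K = 0.07794 × 1.30233^5 = 0.07794 × 3.7463 = 0.2920
Blocking probability = 29.20%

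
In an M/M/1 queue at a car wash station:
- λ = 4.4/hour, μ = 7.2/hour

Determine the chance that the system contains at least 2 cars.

ρ = λ/μ = 4.4/7.2 = 0.61111
P(N ≥ n) = ρⁿ
P(N ≥ 2) = 0.61111^2
P(N ≥ 2) = 0.3735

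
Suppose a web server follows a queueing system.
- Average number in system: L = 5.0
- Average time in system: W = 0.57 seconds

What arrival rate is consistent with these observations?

Little's Law: L = λW, so λ = L/W
λ = 5.0/0.57 = 8.7719 requests/second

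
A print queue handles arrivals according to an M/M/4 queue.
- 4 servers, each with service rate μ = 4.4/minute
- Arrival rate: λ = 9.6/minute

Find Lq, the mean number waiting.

Traffic intensity: ρ = λ/(cμ) = 9.6/(4×4.4) = 0.5455
Since ρ = 0.5455 < 1, system is stable.
Offered load a = λ/μ = cρ = 9.6/4.4 = 2.1818
P₀ = [ Σₙ₌₀^3 aⁿ/n! + a^4/(4!(1-ρ)) ]⁻¹
Σ = a^0/0! + a^1/1! + a^2/2! + a^3/3! = 1.0000 + 2.1818 + 2.3802 + 1.7310 = 7.2930
a^4/(4!(1-ρ)) = 22.6607/(24 × 0.45455) = 2.0772
P₀ = 1/(7.2930 + 2.0772) = 0.1067
Lq = P₀·a^4·ρ / (4!(1-ρ)²) = 0.1067 × 22.6607 × 0.5455 / (24 × 0.2066) = 0.2660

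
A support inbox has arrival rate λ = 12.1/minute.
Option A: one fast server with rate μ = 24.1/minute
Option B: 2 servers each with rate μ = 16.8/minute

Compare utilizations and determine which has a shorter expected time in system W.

Option A: single server μ = 24.1 (M/M/1)
  ρ_A = 12.1/24.1 = 0.5021
  W_A = 1/(μ-λ) = 1/(24.1-12.1) = 1/12.00 = 0.08333

Option B: 2 servers μ = 16.8 (M/M/2)
  ρ_B = λ/(cμ) = 12.1/(2×16.8) = 0.3601
  Offered load a = λ/μ = cρ = 12.1/16.8 = 0.7202
  P₀ = [ Σₙ₌₀^1 aⁿ/n! + a^2/(2!(1-ρ)) ]⁻¹
  Σ = a^0/0! + a^1/1! = 1.0000 + 0.7202 = 1.7202
  a^2/(2!(1-ρ)) = 0.5187/(2 × 0.6399) = 0.4053
  P₀ = 1/(1.7202 + 0.4053) = 0.4705
  Lq = P₀·a^2·ρ / (2!(1-ρ)²) = 0.4705 × 0.5187 × 0.3601 / (2 × 0.4094) = 0.1073
  Wq_B = Lq/λ = 0.107323/12.1 = 0.008870
  W_B = Wq_B + 1/μ = 0.008870 + 0.05952 = 0.06839

Since W_B = 0.06839 < W_A = 0.08333, Option B (multiple servers) has the shorter time in system.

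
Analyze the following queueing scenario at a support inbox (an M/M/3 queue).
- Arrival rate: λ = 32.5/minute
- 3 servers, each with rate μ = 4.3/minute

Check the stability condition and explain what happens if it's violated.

Stability requires ρ = λ/(cμ) < 1
ρ = 32.5/(3 × 4.3) = 32.5/12.90 = 2.5194
Since 2.5194 ≥ 1, the system is UNSTABLE.
Need c > λ/μ = 32.5/4.3 = 7.56.
Minimum servers needed: c = 8.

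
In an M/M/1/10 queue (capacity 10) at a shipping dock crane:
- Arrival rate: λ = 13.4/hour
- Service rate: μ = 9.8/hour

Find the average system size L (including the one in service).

ρ = λ/μ = 13.4/9.8 = 1.36735
P₀ = (1-ρ)/(1-ρ^(K+1)) = (1-1.36735)/(1-1.36735^11) = -0.3674/-30.2375 = 0.01215
P_K = P₀×ρ^K = 0.012149 × 1.36735^10 = 0.012149 × 22.8453 = 0.2775
L = ρ[1 - (K+1)ρ^K + Kρ^(K+1)] / [(1-ρ)(1-ρ^(K+1))]
L = 1.36735 × (1 - 11×22.8453 + 10×31.2375) / ((1 - 1.36735) × (1 - 31.2375)) = 7.6416 containers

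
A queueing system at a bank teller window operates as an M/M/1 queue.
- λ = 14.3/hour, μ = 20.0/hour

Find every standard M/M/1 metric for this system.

Step 1: ρ = λ/μ = 14.3/20.0 = 0.7150
Step 2: L = λ/(μ-λ) = 14.3/5.70 = 2.5088
Step 3: Lq = λ²/(μ(μ-λ)) = 204.49/(20.0×5.70) = 1.7938
Step 4: W = 1/(μ-λ) = 1/5.70 = 0.17544
Step 5: Wq = λ/(μ(μ-λ)) = 14.3/(20.0×5.70) = 0.1254
Step 6: P(0) = 1-ρ = 0.2850
Verify: L = λW = 14.3×0.17544 = 2.5088 ✔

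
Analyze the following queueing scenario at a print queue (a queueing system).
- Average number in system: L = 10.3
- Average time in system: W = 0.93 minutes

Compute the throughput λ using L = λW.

Little's Law: L = λW, so λ = L/W
λ = 10.3/0.93 = 11.0753 jobs/minute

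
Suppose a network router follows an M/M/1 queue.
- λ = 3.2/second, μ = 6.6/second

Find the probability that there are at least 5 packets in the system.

ρ = λ/μ = 3.2/6.6 = 0.48485
P(N ≥ n) = ρⁿ
P(N ≥ 5) = 0.48485^5
P(N ≥ 5) = 0.02679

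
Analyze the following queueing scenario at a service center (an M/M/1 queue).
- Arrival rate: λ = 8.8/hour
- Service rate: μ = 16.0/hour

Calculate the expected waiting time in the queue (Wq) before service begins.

First, compute utilization: ρ = λ/μ = 8.8/16.0 = 0.5500
For M/M/1: Wq = λ/(μ(μ-λ))
Wq = 8.8/(16.0 × (16.0-8.8))
Wq = 8.8/(16.0 × 7.20)
Wq = 0.07639 hours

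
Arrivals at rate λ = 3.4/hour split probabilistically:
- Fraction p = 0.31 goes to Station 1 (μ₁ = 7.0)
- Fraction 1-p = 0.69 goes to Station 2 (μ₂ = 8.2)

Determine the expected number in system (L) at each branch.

Effective rates: λ₁ = 3.4×0.31 = 1.054, λ₂ = 3.4×0.69 = 2.346
Station 1: ρ₁ = 1.054/7.0 = 0.1506, L₁ = ρ₁/(1-ρ₁) = 0.1506/(1-0.1506) = 0.1773
Station 2: ρ₂ = 2.346/8.2 = 0.2861, L₂ = ρ₂/(1-ρ₂) = 0.2861/(1-0.2861) = 0.4008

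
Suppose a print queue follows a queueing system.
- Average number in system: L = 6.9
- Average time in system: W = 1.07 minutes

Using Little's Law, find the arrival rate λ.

Little's Law: L = λW, so λ = L/W
λ = 6.9/1.07 = 6.4486 jobs/minute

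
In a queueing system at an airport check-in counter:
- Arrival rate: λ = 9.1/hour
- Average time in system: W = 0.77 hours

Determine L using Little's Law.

Little's Law: L = λW
L = 9.1 × 0.77 = 7.0070 passengers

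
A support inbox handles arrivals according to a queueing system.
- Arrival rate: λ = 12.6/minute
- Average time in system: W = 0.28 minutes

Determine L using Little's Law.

Little's Law: L = λW
L = 12.6 × 0.28 = 3.5280 emails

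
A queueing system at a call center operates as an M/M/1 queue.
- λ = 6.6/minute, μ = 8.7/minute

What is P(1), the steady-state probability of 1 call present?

ρ = λ/μ = 6.6/8.7 = 0.7586
P(n) = (1-ρ)ρⁿ
P(1) = (1-0.7586) × 0.7586^1
P(1) = 0.2414 × 0.7586
P(1) = 0.1831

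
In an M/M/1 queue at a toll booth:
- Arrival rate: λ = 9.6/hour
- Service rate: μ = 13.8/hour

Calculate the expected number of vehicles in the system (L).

ρ = λ/μ = 9.6/13.8 = 0.6957
For M/M/1: L = λ/(μ-λ)
L = 9.6/(13.8-9.6) = 9.6/4.20
L = 2.2857 vehicles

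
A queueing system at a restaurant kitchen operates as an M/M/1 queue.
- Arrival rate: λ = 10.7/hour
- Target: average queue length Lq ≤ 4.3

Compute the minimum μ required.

For M/M/1: Lq = λ²/(μ(μ-λ))
Need Lq ≤ 4.3, i.e. μ(μ-λ) ≥ λ²/4.3
μ² - 10.7μ - 114.49/4.3 ≥ 0  →  μ² - 10.7μ - 26.62558 ≥ 0
Quadratic formula (positive root): μ = [λ + √(λ² + 4×26.62558)]/2
Discriminant: 114.49 + 4×26.62558 = 220.9923, √220.9923 = 14.8658
μ ≥ (10.7 + 14.8658)/2 = 12.7829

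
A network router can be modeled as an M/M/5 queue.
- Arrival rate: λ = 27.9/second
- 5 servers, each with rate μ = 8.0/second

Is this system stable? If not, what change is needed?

Stability requires ρ = λ/(cμ) < 1
ρ = 27.9/(5 × 8.0) = 27.9/40.00 = 0.6975
Since 0.6975 < 1, the system is STABLE.
The servers are busy 69.75% of the time.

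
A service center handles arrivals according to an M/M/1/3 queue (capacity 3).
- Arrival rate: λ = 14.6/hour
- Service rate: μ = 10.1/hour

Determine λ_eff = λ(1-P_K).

ρ = λ/μ = 14.6/10.1 = 1.445545
P₀ = (1-ρ)/(1-ρ^(K+1)) = (1-1.445545)/(1-1.445545^4) = -0.4455/-3.3664 = 0.1323
P_K = P₀×ρ^K = 0.13235 × 1.445545^3 = 0.13235 × 3.0206 = 0.3998
λ_eff = λ(1-P_K) = 14.6 × (1 - 0.399776) = 14.6 × 0.600224 = 8.7633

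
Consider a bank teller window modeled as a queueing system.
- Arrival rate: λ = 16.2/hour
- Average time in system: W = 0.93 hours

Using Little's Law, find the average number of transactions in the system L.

Little's Law: L = λW
L = 16.2 × 0.93 = 15.0660 transactions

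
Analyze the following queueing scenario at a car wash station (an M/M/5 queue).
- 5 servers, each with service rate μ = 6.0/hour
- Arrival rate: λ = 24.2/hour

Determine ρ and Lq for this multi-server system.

Traffic intensity: ρ = λ/(cμ) = 24.2/(5×6.0) = 0.8067
Since ρ = 0.8067 < 1, system is stable.
Offered load a = λ/μ = cρ = 24.2/6.0 = 4.0333
P₀ = [ Σₙ₌₀^4 aⁿ/n! + a^5/(5!(1-ρ)) ]⁻¹
Σ = a^0/0! + a^1/1! + a^2/2! + a^3/3! + a^4/4! = 1.0000 + 4.0333 + 8.1339 + 10.9356 + 11.0267 = 35.1295
a^5/(5!(1-ρ)) = 1067.3837/(120 × 0.1933333) = 46.0079
P₀ = 1/(35.1295 + 46.0079) = 0.01232
Lq = P₀·a^5·ρ / (5!(1-ρ)²) = 0.0123248 × 1067.3837 × 0.806667 / (120 × 0.0373778) = 2.3659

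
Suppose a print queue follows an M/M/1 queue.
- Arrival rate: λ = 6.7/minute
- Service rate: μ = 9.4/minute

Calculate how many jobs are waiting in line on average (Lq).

ρ = λ/μ = 6.7/9.4 = 0.7128
For M/M/1: Lq = λ²/(μ(μ-λ))
Lq = 44.89/(9.4 × 2.70)
Lq = 1.7687 jobs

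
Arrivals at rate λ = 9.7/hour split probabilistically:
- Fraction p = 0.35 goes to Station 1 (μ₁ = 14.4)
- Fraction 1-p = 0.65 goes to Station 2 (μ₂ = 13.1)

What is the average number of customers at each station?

Effective rates: λ₁ = 9.7×0.35 = 3.395, λ₂ = 9.7×0.65 = 6.305
Station 1: ρ₁ = 3.395/14.4 = 0.23576, L₁ = ρ₁/(1-ρ₁) = 0.23576/(1-0.23576) = 0.3085
Station 2: ρ₂ = 6.305/13.1 = 0.4813, L₂ = ρ₂/(1-ρ₂) = 0.4813/(1-0.4813) = 0.9279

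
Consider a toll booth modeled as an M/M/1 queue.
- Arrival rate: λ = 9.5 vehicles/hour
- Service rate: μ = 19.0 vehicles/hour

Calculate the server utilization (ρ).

Server utilization: ρ = λ/μ
ρ = 9.5/19.0 = 0.5000
The server is busy 50.00% of the time.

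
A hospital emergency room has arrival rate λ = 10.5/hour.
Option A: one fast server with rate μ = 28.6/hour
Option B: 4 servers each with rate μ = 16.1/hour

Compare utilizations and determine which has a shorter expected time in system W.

Option A: single server μ = 28.6 (M/M/1)
  ρ_A = 10.5/28.6 = 0.3671
  W_A = 1/(μ-λ) = 1/(28.6-10.5) = 1/18.10 = 0.05525

Option B: 4 servers μ = 16.1 (M/M/4)
  ρ_B = λ/(cμ) = 10.5/(4×16.1) = 0.1630
  Offered load a = λ/μ = cρ = 10.5/16.1 = 0.6522
  P₀ = [ Σₙ₌₀^3 aⁿ/n! + a^4/(4!(1-ρ)) ]⁻¹
  Σ = a^0/0! + a^1/1! + a^2/2! + a^3/3! = 1.0000 + 0.6522 + 0.2127 + 0.04623 = 1.9111
  a^4/(4!(1-ρ)) = 0.18091/(24 × 0.83696) = 0.009006
  P₀ = 1/(1.9111 + 0.009006) = 0.5208
  Lq = P₀·a^4·ρ / (4!(1-ρ)²) = 0.52081 × 0.18091 × 0.16304 / (24 × 0.70050) = 0.0009137
  Wq_B = Lq/λ = 0.0009137/10.5 = 0.00008702
  W_B = Wq_B + 1/μ = 0.00008702 + 0.06211 = 0.06220

Since W_A = 0.05525 < W_B = 0.06220, Option A (single fast server) has the shorter time in system.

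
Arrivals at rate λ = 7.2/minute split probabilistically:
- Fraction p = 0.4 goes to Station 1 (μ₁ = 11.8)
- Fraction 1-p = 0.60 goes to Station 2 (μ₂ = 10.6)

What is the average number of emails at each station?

Effective rates: λ₁ = 7.2×0.4 = 2.88, λ₂ = 7.2×0.60 = 4.32
Station 1: ρ₁ = 2.88/11.8 = 0.2441, L₁ = ρ₁/(1-ρ₁) = 0.2441/(1-0.2441) = 0.3229
Station 2: ρ₂ = 4.32/10.6 = 0.40755, L₂ = ρ₂/(1-ρ₂) = 0.40755/(1-0.40755) = 0.6879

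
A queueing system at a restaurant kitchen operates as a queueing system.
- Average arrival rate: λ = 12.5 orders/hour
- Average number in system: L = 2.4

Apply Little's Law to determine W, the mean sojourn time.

Little's Law: L = λW, so W = L/λ
W = 2.4/12.5 = 0.1920 hours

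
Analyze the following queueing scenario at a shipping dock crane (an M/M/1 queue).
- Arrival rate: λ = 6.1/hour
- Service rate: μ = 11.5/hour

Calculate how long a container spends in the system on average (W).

First, compute utilization: ρ = λ/μ = 6.1/11.5 = 0.5304
For M/M/1: W = 1/(μ-λ)
W = 1/(11.5-6.1) = 1/5.40
W = 0.1852 hours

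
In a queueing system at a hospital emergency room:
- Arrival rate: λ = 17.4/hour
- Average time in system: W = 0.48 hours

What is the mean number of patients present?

Little's Law: L = λW
L = 17.4 × 0.48 = 8.3520 patients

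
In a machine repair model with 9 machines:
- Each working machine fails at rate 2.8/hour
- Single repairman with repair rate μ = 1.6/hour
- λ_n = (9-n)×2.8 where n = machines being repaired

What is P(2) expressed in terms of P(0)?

P(2)/P(0) = ∏_{i=0}^{2-1} λ_i/μ_{i+1}
= (9-0)×2.8/1.6 × (9-1)×2.8/1.6
= 220.5000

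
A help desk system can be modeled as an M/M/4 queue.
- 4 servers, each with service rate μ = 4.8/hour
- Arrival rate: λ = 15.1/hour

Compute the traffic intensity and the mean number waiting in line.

Traffic intensity: ρ = λ/(cμ) = 15.1/(4×4.8) = 0.7865
Since ρ = 0.7865 < 1, system is stable.
Offered load a = λ/μ = cρ = 15.1/4.8 = 3.1458
P₀ = [ Σₙ₌₀^3 aⁿ/n! + a^4/(4!(1-ρ)) ]⁻¹
Σ = a^0/0! + a^1/1! + a^2/2! + a^3/3! = 1.0000 + 3.1458 + 4.9481 + 5.1887 = 14.2826
a^4/(4!(1-ρ)) = 97.9361/(24 × 0.213542) = 19.1095
P₀ = 1/(14.2826 + 19.1095) = 0.02995
Lq = P₀·a^4·ρ / (4!(1-ρ)²) = 0.029947 × 97.9361 × 0.78646 / (24 × 0.045600) = 2.1076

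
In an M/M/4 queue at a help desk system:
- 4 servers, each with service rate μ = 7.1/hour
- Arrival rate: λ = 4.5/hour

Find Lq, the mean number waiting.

Traffic intensity: ρ = λ/(cμ) = 4.5/(4×7.1) = 0.1585
Since ρ = 0.1585 < 1, system is stable.
Offered load a = λ/μ = cρ = 4.5/7.1 = 0.6338
P₀ = [ Σₙ₌₀^3 aⁿ/n! + a^4/(4!(1-ρ)) ]⁻¹
Σ = a^0/0! + a^1/1! + a^2/2! + a^3/3! = 1.0000 + 0.6338 + 0.2009 + 0.04243 = 1.8771
a^4/(4!(1-ρ)) = 0.16137/(24 × 0.84155) = 0.007990
P₀ = 1/(1.8771 + 0.007990) = 0.5305
Lq = P₀·a^4·ρ / (4!(1-ρ)²) = 0.53048 × 0.16137 × 0.15845 / (24 × 0.70821) = 0.0007980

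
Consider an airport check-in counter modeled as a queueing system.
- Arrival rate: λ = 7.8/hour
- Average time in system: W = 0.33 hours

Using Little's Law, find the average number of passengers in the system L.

Little's Law: L = λW
L = 7.8 × 0.33 = 2.5740 passengers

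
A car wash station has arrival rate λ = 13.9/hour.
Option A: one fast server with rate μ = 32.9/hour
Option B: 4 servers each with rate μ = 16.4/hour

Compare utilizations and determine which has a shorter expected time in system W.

Option A: single server μ = 32.9 (M/M/1)
  ρ_A = 13.9/32.9 = 0.4225
  W_A = 1/(μ-λ) = 1/(32.9-13.9) = 1/19.00 = 0.05263

Option B: 4 servers μ = 16.4 (M/M/4)
  ρ_B = λ/(cμ) = 13.9/(4×16.4) = 0.2119
  Offered load a = λ/μ = cρ = 13.9/16.4 = 0.8476
  P₀ = [ Σₙ₌₀^3 aⁿ/n! + a^4/(4!(1-ρ)) ]⁻¹
  Σ = a^0/0! + a^1/1! + a^2/2! + a^3/3! = 1.0000 + 0.84756 + 0.35918 + 0.10148 = 2.3082
  a^4/(4!(1-ρ)) = 0.5160/(24 × 0.7881) = 0.02728
  P₀ = 1/(2.3082 + 0.02728) = 0.4282
  Lq = P₀·a^4·ρ / (4!(1-ρ)²) = 0.4282 × 0.5160 × 0.2119 / (24 × 0.6211) = 0.003141
  Wq_B = Lq/λ = 0.0031407/13.9 = 0.00022595
  W_B = Wq_B + 1/μ = 0.00022595 + 0.060976 = 0.06120

Since W_A = 0.05263 < W_B = 0.06120, Option A (single fast server) has the shorter time in system.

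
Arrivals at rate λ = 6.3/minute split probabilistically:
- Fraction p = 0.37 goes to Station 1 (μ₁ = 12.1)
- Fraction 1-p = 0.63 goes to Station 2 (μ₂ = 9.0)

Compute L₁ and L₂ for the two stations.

Effective rates: λ₁ = 6.3×0.37 = 2.331, λ₂ = 6.3×0.63 = 3.969
Station 1: ρ₁ = 2.331/12.1 = 0.19264, L₁ = ρ₁/(1-ρ₁) = 0.19264/(1-0.19264) = 0.2386
Station 2: ρ₂ = 3.969/9.0 = 0.4410, L₂ = ρ₂/(1-ρ₂) = 0.4410/(1-0.4410) = 0.7889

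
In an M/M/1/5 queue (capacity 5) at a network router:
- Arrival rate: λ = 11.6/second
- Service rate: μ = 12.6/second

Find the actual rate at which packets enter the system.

ρ = λ/μ = 11.6/12.6 = 0.92063
P₀ = (1-ρ)/(1-ρ^(K+1)) = (1-0.92063)/(1-0.92063^6) = 0.07937/0.3911 = 0.2029
P_K = P₀×ρ^K = 0.2029 × 0.92063^5 = 0.2029 × 0.6613 = 0.1342
λ_eff = λ(1-P_K) = 11.6 × (1 - 0.1342) = 11.6 × 0.8658 = 10.0433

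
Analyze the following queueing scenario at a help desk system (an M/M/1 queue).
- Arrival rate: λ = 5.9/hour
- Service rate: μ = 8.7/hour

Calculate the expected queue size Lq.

ρ = λ/μ = 5.9/8.7 = 0.6782
For M/M/1: Lq = λ²/(μ(μ-λ))
Lq = 34.81/(8.7 × 2.80)
Lq = 1.4290 tickets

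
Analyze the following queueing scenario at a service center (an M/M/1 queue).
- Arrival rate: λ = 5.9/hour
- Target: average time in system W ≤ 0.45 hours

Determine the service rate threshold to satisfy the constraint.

For M/M/1: W = 1/(μ-λ)
Need W ≤ 0.45, so 1/(μ-λ) ≤ 0.45
μ - λ ≥ 1/0.45 = 2.2222
μ ≥ 5.9 + 2.2222 = 8.1222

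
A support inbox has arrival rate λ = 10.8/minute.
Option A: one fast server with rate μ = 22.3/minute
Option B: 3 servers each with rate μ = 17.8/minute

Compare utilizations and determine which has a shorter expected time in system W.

Option A: single server μ = 22.3 (M/M/1)
  ρ_A = 10.8/22.3 = 0.4843
  W_A = 1/(μ-λ) = 1/(22.3-10.8) = 1/11.50 = 0.08696

Option B: 3 servers μ = 17.8 (M/M/3)
  ρ_B = λ/(cμ) = 10.8/(3×17.8) = 0.2022
  Offered load a = λ/μ = cρ = 10.8/17.8 = 0.6067
  P₀ = [ Σₙ₌₀^2 aⁿ/n! + a^3/(3!(1-ρ)) ]⁻¹
  Σ = a^0/0! + a^1/1! + a^2/2! = 1.0000 + 0.6067 + 0.1841 = 1.7908
  a^3/(3!(1-ρ)) = 0.2234/(6 × 0.7978) = 0.04667
  P₀ = 1/(1.7908 + 0.04667) = 0.5442
  Lq = P₀·a^3·ρ / (3!(1-ρ)²) = 0.5442 × 0.2234 × 0.2022 / (6 × 0.6364) = 0.006438
  Wq_B = Lq/λ = 0.0064385/10.8 = 0.0005962
  W_B = Wq_B + 1/μ = 0.0005962 + 0.05618 = 0.05678

Since W_B = 0.05678 < W_A = 0.08696, Option B (multiple servers) has the shorter time in system.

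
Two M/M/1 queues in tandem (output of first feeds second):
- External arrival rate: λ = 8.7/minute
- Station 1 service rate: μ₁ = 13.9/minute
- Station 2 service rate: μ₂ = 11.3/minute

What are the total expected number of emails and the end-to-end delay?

By Jackson's theorem, each station behaves as independent M/M/1.
Station 1: ρ₁ = 8.7/13.9 = 0.6259, L₁ = ρ₁/(1-ρ₁) = λ/(μ₁-λ) = 8.7/5.20 = 1.67308
Station 2: ρ₂ = 8.7/11.3 = 0.7699, L₂ = ρ₂/(1-ρ₂) = λ/(μ₂-λ) = 8.7/2.60 = 3.34615
Total: L = L₁ + L₂ = 1.67308 + 3.34615 = 5.0192
W = L/λ = 5.0192/8.7 = 0.5769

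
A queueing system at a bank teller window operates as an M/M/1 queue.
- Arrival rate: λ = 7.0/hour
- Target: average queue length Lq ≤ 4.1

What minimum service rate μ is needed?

For M/M/1: Lq = λ²/(μ(μ-λ))
Need Lq ≤ 4.1, i.e. μ(μ-λ) ≥ λ²/4.1
μ² - 7.0μ - 49.00/4.1 ≥ 0  →  μ² - 7.0μ - 11.95122 ≥ 0
Quadratic formula (positive root): μ = [λ + √(λ² + 4×11.95122)]/2
Discriminant: 49.00 + 4×11.95122 = 96.8049, √96.8049 = 9.8389
μ ≥ (7.0 + 9.8389)/2 = 8.4195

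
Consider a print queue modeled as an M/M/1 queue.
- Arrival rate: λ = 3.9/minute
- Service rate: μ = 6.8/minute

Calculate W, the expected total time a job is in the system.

First, compute utilization: ρ = λ/μ = 3.9/6.8 = 0.5735
For M/M/1: W = 1/(μ-λ)
W = 1/(6.8-3.9) = 1/2.90
W = 0.3448 minutes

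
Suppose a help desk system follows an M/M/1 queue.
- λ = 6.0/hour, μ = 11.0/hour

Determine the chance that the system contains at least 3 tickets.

ρ = λ/μ = 6.0/11.0 = 0.5455
P(N ≥ n) = ρⁿ
P(N ≥ 3) = 0.5455^3
P(N ≥ 3) = 0.1623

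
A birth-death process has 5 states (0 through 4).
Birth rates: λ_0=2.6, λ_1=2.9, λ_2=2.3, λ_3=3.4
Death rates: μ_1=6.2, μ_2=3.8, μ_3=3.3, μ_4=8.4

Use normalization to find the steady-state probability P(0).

Ratios P(n)/P(0) = (λ₀···λₙ₋₁)/(μ₁···μₙ):
P(1)/P(0) = (2.6)/(6.2) = 0.41935
P(2)/P(0) = (2.6×2.9)/(6.2×3.8) = 0.32003
P(3)/P(0) = (2.6×2.9×2.3)/(6.2×3.8×3.3) = 0.22305
P(4)/P(0) = (2.6×2.9×2.3×3.4)/(6.2×3.8×3.3×8.4) = 0.090284

Normalization: ∑ P(n) = 1
P(0) × (1.0000 + 0.41935 + 0.32003 + 0.22305 + 0.090284) = 1
P(0) × 2.0527 = 1
P(0) = 1/2.0527 = 0.4872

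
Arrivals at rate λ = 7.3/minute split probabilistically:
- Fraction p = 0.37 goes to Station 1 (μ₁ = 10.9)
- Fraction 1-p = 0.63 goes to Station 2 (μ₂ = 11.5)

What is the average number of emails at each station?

Effective rates: λ₁ = 7.3×0.37 = 2.701, λ₂ = 7.3×0.63 = 4.599
Station 1: ρ₁ = 2.701/10.9 = 0.2478, L₁ = ρ₁/(1-ρ₁) = 0.2478/(1-0.2478) = 0.3294
Station 2: ρ₂ = 4.599/11.5 = 0.3999, L₂ = ρ₂/(1-ρ₂) = 0.3999/(1-0.3999) = 0.6664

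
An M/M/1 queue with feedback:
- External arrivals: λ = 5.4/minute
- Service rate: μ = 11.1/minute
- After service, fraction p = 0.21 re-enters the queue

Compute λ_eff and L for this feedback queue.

Effective arrival rate: λ_eff = λ/(1-p) = 5.4/(1-0.21) = 5.4/0.79 = 6.8354
ρ = λ_eff/μ = 6.8354/11.1 = 0.6158
L = ρ/(1-ρ) = 0.6158/(1-0.6158) = 1.6028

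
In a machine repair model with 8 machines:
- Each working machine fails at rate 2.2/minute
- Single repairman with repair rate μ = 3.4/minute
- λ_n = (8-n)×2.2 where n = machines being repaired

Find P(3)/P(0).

P(3)/P(0) = ∏_{i=0}^{3-1} λ_i/μ_{i+1}
= (8-0)×2.2/3.4 × (8-1)×2.2/3.4 × (8-2)×2.2/3.4
= 91.0271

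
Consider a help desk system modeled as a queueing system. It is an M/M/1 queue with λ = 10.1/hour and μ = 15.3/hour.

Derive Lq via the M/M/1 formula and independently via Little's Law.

Method 1 (direct): Lq = λ²/(μ(μ-λ)) = 102.01/(15.3 × 5.20) = 1.2822

Method 2 (Little's Law):
W = 1/(μ-λ) = 1/5.20 = 0.19231
Wq = W - 1/μ = 0.19231 - 0.065359 = 0.12695
Lq = λWq = 10.1 × 0.12695 = 1.2822 ✔ (matches Method 1)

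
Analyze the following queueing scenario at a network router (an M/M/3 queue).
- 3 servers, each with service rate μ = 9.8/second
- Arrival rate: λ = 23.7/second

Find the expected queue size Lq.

Traffic intensity: ρ = λ/(cμ) = 23.7/(3×9.8) = 0.8061
Since ρ = 0.8061 < 1, system is stable.
Offered load a = λ/μ = cρ = 23.7/9.8 = 2.4184
P₀ = [ Σₙ₌₀^2 aⁿ/n! + a^3/(3!(1-ρ)) ]⁻¹
Σ = a^0/0! + a^1/1! + a^2/2! = 1.00000 + 2.41837 + 2.92425 = 6.3426
a^3/(3!(1-ρ)) = 14.1438/(6 × 0.193878) = 12.1587
P₀ = 1/(6.3426 + 12.1587) = 0.05405
Lq = P₀·a^3·ρ / (3!(1-ρ)²) = 0.0540501 × 14.1438 × 0.806122 / (6 × 0.0375885) = 2.7325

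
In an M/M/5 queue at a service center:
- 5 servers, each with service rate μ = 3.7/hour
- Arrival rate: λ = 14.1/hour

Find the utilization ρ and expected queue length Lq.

Traffic intensity: ρ = λ/(cμ) = 14.1/(5×3.7) = 0.7622
Since ρ = 0.7622 < 1, system is stable.
Offered load a = λ/μ = cρ = 14.1/3.7 = 3.8108
P₀ = [ Σₙ₌₀^4 aⁿ/n! + a^5/(5!(1-ρ)) ]⁻¹
Σ = a^0/0! + a^1/1! + a^2/2! + a^3/3! + a^4/4! = 1.0000 + 3.8108 + 7.2611 + 9.2236 + 8.7874 = 30.0829
a^5/(5!(1-ρ)) = 803.6870/(120 × 0.237838) = 28.1595
P₀ = 1/(30.0829 + 28.1595) = 0.01717
Lq = P₀·a^5·ρ / (5!(1-ρ)²) = 0.01717 × 803.6870 × 0.7622 / (120 × 0.05657) = 1.5494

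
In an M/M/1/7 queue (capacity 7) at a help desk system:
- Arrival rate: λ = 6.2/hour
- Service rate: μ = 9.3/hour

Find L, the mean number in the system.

ρ = λ/μ = 6.2/9.3 = 0.66667
P₀ = (1-ρ)/(1-ρ^(K+1)) = (1-0.66667)/(1-0.66667^8) = 0.33333/0.96098 = 0.3469
P_K = P₀×ρ^K = 0.3469 × 0.66667^7 = 0.3469 × 0.05853 = 0.02030
L = ρ[1 - (K+1)ρ^K + Kρ^(K+1)] / [(1-ρ)(1-ρ^(K+1))]
L = 0.66667 × (1 - 8×0.05853 + 7×0.03902) / ((1 - 0.66667) × (1 - 0.03902)) = 1.6752 tickets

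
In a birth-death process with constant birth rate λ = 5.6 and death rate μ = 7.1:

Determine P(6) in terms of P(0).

For constant rates: P(n)/P(0) = (λ/μ)^n
P(6)/P(0) = (5.6/7.1)^6 = 0.78873^6 = 0.2408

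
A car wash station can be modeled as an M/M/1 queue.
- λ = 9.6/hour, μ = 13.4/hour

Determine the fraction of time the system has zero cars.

ρ = λ/μ = 9.6/13.4 = 0.7164
P(0) = 1 - ρ = 1 - 0.7164 = 0.2836
The server is idle 28.36% of the time.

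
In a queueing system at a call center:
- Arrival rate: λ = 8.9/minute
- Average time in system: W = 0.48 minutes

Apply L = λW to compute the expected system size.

Little's Law: L = λW
L = 8.9 × 0.48 = 4.2720 calls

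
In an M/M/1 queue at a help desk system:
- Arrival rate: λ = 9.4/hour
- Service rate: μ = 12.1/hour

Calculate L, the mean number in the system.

ρ = λ/μ = 9.4/12.1 = 0.7769
For M/M/1: L = λ/(μ-λ)
L = 9.4/(12.1-9.4) = 9.4/2.70
L = 3.4815 tickets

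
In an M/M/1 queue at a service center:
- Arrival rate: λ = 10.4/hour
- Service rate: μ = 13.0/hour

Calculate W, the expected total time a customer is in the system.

First, compute utilization: ρ = λ/μ = 10.4/13.0 = 0.8000
For M/M/1: W = 1/(μ-λ)
W = 1/(13.0-10.4) = 1/2.60
W = 0.3846 hours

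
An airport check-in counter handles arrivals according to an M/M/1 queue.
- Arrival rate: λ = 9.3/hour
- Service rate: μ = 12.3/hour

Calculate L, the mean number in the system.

ρ = λ/μ = 9.3/12.3 = 0.7561
For M/M/1: L = λ/(μ-λ)
L = 9.3/(12.3-9.3) = 9.3/3.00
L = 3.1000 passengers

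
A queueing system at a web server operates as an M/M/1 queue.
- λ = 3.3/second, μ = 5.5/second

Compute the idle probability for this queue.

ρ = λ/μ = 3.3/5.5 = 0.6000
P(0) = 1 - ρ = 1 - 0.6000 = 0.4000
The server is idle 40.00% of the time.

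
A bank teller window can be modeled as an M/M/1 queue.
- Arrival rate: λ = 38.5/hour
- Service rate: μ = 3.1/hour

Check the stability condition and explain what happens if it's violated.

Stability requires ρ = λ/(cμ) < 1
ρ = 38.5/(1 × 3.1) = 38.5/3.10 = 12.4194
Since 12.4194 ≥ 1, the system is UNSTABLE.
Queue grows without bound. Need μ > λ = 38.5.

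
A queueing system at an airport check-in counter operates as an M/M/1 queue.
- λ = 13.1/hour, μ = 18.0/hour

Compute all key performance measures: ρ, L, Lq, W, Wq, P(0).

Step 1: ρ = λ/μ = 13.1/18.0 = 0.7278
Step 2: L = λ/(μ-λ) = 13.1/4.90 = 2.6735
Step 3: Lq = λ²/(μ(μ-λ)) = 171.61/(18.0×4.90) = 1.9457
Step 4: W = 1/(μ-λ) = 1/4.90 = 0.204082
Step 5: Wq = λ/(μ(μ-λ)) = 13.1/(18.0×4.90) = 0.1485
Step 6: P(0) = 1-ρ = 0.2722
Verify: L = λW = 13.1×0.204082 = 2.6735 ✔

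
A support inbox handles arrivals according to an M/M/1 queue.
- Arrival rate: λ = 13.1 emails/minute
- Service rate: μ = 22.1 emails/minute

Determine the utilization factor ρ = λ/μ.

Server utilization: ρ = λ/μ
ρ = 13.1/22.1 = 0.5928
The server is busy 59.28% of the time.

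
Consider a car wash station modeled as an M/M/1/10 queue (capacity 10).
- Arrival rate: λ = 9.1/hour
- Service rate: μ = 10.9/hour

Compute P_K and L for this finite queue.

ρ = λ/μ = 9.1/10.9 = 0.8348624
P₀ = (1-ρ)/(1-ρ^(K+1)) = (1-0.8348624)/(1-0.8348624^11) = 0.1651/0.8627 = 0.1914
P_K = P₀×ρ^K = 0.1914 × 0.8348624^10 = 0.1914 × 0.1645 = 0.03149
Blocking probability P_10 = 0.03149 (3.15%)
L = ρ[1 - (K+1)ρ^K + Kρ^(K+1)] / [(1-ρ)(1-ρ^(K+1))]
L = 0.8348624 × (1 - 11×0.164494 + 10×0.137330) / ((1 - 0.8348624) × (1 - 0.137330)) = 3.3045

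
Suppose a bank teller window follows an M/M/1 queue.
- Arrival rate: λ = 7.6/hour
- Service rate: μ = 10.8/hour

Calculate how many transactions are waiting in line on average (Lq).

ρ = λ/μ = 7.6/10.8 = 0.7037
For M/M/1: Lq = λ²/(μ(μ-λ))
Lq = 57.76/(10.8 × 3.20)
Lq = 1.6713 transactions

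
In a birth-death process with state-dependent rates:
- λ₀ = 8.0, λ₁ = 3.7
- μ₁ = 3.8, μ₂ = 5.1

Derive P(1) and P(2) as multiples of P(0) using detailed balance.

Balance equations:
State 0: λ₀P₀ = μ₁P₁ → P₁ = (λ₀/μ₁)P₀ = (8.0/3.8)P₀ = 2.1053P₀
State 1: P₂ = (λ₀λ₁)/(μ₁μ₂)P₀ = (8.0×3.7)/(3.8×5.1)P₀ = 1.5273P₀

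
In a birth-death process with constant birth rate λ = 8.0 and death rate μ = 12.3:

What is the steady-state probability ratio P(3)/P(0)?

For constant rates: P(n)/P(0) = (λ/μ)^n
P(3)/P(0) = (8.0/12.3)^3 = 0.6504^3 = 0.2751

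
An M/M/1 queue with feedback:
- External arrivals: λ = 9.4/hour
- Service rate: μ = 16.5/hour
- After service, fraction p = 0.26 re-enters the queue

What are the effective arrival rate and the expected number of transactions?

Effective arrival rate: λ_eff = λ/(1-p) = 9.4/(1-0.26) = 9.4/0.74 = 12.7027
ρ = λ_eff/μ = 12.7027/16.5 = 0.76986
L = ρ/(1-ρ) = 0.76986/(1-0.76986) = 3.3452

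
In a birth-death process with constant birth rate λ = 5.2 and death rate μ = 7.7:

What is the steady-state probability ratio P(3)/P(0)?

For constant rates: P(n)/P(0) = (λ/μ)^n
P(3)/P(0) = (5.2/7.7)^3 = 0.6753^3 = 0.3080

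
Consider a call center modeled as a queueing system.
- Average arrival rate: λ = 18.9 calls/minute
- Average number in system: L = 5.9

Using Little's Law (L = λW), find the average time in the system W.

Little's Law: L = λW, so W = L/λ
W = 5.9/18.9 = 0.3122 minutes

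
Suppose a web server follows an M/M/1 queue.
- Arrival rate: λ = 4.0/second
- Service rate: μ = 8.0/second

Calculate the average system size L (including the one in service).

ρ = λ/μ = 4.0/8.0 = 0.5000
For M/M/1: L = λ/(μ-λ)
L = 4.0/(8.0-4.0) = 4.0/4.00
L = 1.0000 requests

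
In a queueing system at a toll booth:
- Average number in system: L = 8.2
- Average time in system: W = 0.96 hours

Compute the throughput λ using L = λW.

Little's Law: L = λW, so λ = L/W
λ = 8.2/0.96 = 8.5417 vehicles/hour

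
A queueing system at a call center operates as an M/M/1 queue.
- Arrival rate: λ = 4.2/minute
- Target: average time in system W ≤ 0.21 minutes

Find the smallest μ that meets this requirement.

For M/M/1: W = 1/(μ-λ)
Need W ≤ 0.21, so 1/(μ-λ) ≤ 0.21
μ - λ ≥ 1/0.21 = 4.7619
μ ≥ 4.2 + 4.7619 = 8.9619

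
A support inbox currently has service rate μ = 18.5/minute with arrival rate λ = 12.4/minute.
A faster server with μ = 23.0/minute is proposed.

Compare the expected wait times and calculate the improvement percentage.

System 1: ρ₁ = 12.4/18.5 = 0.6703, W₁ = 1/(18.5-12.4) = 0.16393
System 2: ρ₂ = 12.4/23.0 = 0.5391, W₂ = 1/(23.0-12.4) = 0.094340
Improvement: (W₁-W₂)/W₁ = (0.16393-0.094340)/0.16393 = 42.45%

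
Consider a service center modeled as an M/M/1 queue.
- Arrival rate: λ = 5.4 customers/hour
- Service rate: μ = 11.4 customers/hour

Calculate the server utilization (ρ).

Server utilization: ρ = λ/μ
ρ = 5.4/11.4 = 0.4737
The server is busy 47.37% of the time.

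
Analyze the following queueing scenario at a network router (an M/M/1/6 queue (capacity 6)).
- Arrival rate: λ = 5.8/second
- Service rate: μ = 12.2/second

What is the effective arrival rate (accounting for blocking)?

ρ = λ/μ = 5.8/12.2 = 0.47541
P₀ = (1-ρ)/(1-ρ^(K+1)) = (1-0.47541)/(1-0.47541^7) = 0.5246/0.9945 = 0.5275
P_K = P₀×ρ^K = 0.52749 × 0.47541^6 = 0.52749 × 0.011545 = 0.006090
λ_eff = λ(1-P_K) = 5.8 × (1 - 0.006090) = 5.8 × 0.99391 = 5.7647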